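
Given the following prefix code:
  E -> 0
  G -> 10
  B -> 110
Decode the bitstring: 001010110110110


Decoding step by step:
Bits 0 -> E
Bits 0 -> E
Bits 10 -> G
Bits 10 -> G
Bits 110 -> B
Bits 110 -> B
Bits 110 -> B


Decoded message: EEGGBBB


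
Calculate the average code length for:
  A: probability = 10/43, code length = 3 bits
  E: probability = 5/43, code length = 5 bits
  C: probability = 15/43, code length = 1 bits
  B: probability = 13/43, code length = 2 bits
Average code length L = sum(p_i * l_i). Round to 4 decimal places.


Weighted contributions p_i * l_i:
  A: (10/43) * 3 = 30/43
  E: (5/43) * 5 = 25/43
  C: (15/43) * 1 = 15/43
  B: (13/43) * 2 = 26/43
Sum = (30 + 25 + 15 + 26)/43 = 96/43

L = 96/43 = 2.2326 bits/symbol


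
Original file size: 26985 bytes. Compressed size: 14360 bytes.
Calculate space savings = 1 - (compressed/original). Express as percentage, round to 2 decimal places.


ratio = compressed/original = 14360/26985 = 0.532147
savings = 1 - ratio = 1 - 0.532147 = 0.467853
as a percentage: 0.467853 * 100 = 46.79%

Space savings = 1 - 14360/26985 = 46.79%


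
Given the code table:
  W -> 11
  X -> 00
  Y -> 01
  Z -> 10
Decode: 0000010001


Decoding:
00 -> X
00 -> X
01 -> Y
00 -> X
01 -> Y


Result: XXYXY


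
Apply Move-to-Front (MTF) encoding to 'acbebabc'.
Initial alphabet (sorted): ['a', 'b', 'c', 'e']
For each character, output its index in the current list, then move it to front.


MTF encoding:
'a': index 0 in ['a', 'b', 'c', 'e'] -> ['a', 'b', 'c', 'e']
'c': index 2 in ['a', 'b', 'c', 'e'] -> ['c', 'a', 'b', 'e']
'b': index 2 in ['c', 'a', 'b', 'e'] -> ['b', 'c', 'a', 'e']
'e': index 3 in ['b', 'c', 'a', 'e'] -> ['e', 'b', 'c', 'a']
'b': index 1 in ['e', 'b', 'c', 'a'] -> ['b', 'e', 'c', 'a']
'a': index 3 in ['b', 'e', 'c', 'a'] -> ['a', 'b', 'e', 'c']
'b': index 1 in ['a', 'b', 'e', 'c'] -> ['b', 'a', 'e', 'c']
'c': index 3 in ['b', 'a', 'e', 'c'] -> ['c', 'b', 'a', 'e']


Output: [0, 2, 2, 3, 1, 3, 1, 3]


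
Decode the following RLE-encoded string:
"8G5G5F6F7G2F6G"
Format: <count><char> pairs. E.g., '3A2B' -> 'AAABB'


Expanding each <count><char> pair:
  8G -> 'GGGGGGGG'
  5G -> 'GGGGG'
  5F -> 'FFFFF'
  6F -> 'FFFFFF'
  7G -> 'GGGGGGG'
  2F -> 'FF'
  6G -> 'GGGGGG'

Decoded = GGGGGGGGGGGGGFFFFFFFFFFFGGGGGGGFFGGGGGG


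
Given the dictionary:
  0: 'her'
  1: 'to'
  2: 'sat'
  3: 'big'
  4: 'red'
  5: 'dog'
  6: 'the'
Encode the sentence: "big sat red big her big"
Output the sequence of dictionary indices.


Look up each word in the dictionary:
  'big' -> 3
  'sat' -> 2
  'red' -> 4
  'big' -> 3
  'her' -> 0
  'big' -> 3

Encoded: [3, 2, 4, 3, 0, 3]


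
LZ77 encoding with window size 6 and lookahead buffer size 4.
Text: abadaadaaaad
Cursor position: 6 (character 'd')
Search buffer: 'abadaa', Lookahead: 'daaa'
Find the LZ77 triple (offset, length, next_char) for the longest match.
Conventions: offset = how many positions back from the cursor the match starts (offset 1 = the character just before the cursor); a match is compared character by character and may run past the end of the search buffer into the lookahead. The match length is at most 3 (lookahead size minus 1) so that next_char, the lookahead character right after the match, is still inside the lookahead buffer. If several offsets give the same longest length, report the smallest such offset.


Try each offset into the search buffer:
  offset=1 (pos 5, char 'a'): match length 0
  offset=2 (pos 4, char 'a'): match length 0
  offset=3 (pos 3, char 'd'): match length 3
  offset=4 (pos 2, char 'a'): match length 0
  offset=5 (pos 1, char 'b'): match length 0
  offset=6 (pos 0, char 'a'): match length 0
Longest match has length 3 at offset 3.
next_char = character at position 6 + 3 = 9 -> 'a'

Best match: offset=3, length=3 (matching 'daa' starting at position 3)
LZ77 triple: (3, 3, 'a')


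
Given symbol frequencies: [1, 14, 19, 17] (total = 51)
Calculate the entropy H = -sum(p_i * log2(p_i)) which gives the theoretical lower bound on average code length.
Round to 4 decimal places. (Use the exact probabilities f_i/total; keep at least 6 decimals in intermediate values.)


Per-symbol terms -p_i * log2(p_i) with p_i = f_i/51:
  p = 1/51 = 0.019608: log2(p) = -5.672425, -p*log2(p) = 0.111224
  p = 14/51 = 0.274510: log2(p) = -1.865070, -p*log2(p) = 0.511980
  p = 19/51 = 0.372549: log2(p) = -1.424498, -p*log2(p) = 0.530695
  p = 17/51 = 0.333333: log2(p) = -1.584963, -p*log2(p) = 0.528321
H = 0.111224 + 0.511980 + 0.530695 + 0.528321 = 1.682220

H = 1.6822 bits/symbol


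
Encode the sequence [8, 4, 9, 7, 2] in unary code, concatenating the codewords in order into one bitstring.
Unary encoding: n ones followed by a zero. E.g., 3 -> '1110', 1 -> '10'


Encode each number as n ones followed by a terminating 0:
  8 -> 111111110 (9 bits)
  4 -> 11110 (5 bits)
  9 -> 1111111110 (10 bits)
  7 -> 11111110 (8 bits)
  2 -> 110 (3 bits)
Total length = 9 + 5 + 10 + 8 + 3 = 35 bits.

Unary([8, 4, 9, 7, 2]) = 11111111011110111111111011111110110 (35 bits)


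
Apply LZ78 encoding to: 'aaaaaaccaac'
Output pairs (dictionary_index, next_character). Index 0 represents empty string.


LZ78 encoding steps:
Dictionary: {0: ''}
Step 1: w='' (idx 0), next='a' -> output (0, 'a'), add 'a' as idx 1
Step 2: w='a' (idx 1), next='a' -> output (1, 'a'), add 'aa' as idx 2
Step 3: w='aa' (idx 2), next='a' -> output (2, 'a'), add 'aaa' as idx 3
Step 4: w='' (idx 0), next='c' -> output (0, 'c'), add 'c' as idx 4
Step 5: w='c' (idx 4), next='a' -> output (4, 'a'), add 'ca' as idx 5
Step 6: w='a' (idx 1), next='c' -> output (1, 'c'), add 'ac' as idx 6


Encoded: [(0, 'a'), (1, 'a'), (2, 'a'), (0, 'c'), (4, 'a'), (1, 'c')]


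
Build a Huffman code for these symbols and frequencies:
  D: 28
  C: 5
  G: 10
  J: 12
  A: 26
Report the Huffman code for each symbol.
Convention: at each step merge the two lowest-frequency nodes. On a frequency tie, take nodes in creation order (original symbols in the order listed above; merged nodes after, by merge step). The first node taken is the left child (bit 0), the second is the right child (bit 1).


Huffman tree construction:
Step 1: Merge C(5) + G(10) = 15
Step 2: Merge J(12) + (C+G)(15) = 27
Step 3: Merge A(26) + (J+(C+G))(27) = 53
Step 4: Merge D(28) + (A+(J+(C+G)))(53) = 81
Read each symbol's code off the tree from the root (left child = 0, right child = 1).

Codes:
  D: 0 (length 1)
  C: 1110 (length 4)
  G: 1111 (length 4)
  J: 110 (length 3)
  A: 10 (length 2)
Average code length: 176/81 = 2.1728 bits/symbol


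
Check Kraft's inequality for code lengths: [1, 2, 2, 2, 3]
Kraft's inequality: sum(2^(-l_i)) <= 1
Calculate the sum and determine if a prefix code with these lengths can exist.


Sum = 2^(-1) + 2^(-2) + 2^(-2) + 2^(-2) + 2^(-3)
    = 0.5 + 0.25 + 0.25 + 0.25 + 0.125
    = 11/8 = 1.375
Since 1.375 > 1, Kraft's inequality is NOT satisfied.
A prefix code with these lengths CANNOT exist.

Kraft sum = 1.375. Not satisfied.


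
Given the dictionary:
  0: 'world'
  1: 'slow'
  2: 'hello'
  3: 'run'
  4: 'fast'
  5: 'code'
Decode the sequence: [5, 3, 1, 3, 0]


Look up each index in the dictionary:
  5 -> 'code'
  3 -> 'run'
  1 -> 'slow'
  3 -> 'run'
  0 -> 'world'

Decoded: "code run slow run world"


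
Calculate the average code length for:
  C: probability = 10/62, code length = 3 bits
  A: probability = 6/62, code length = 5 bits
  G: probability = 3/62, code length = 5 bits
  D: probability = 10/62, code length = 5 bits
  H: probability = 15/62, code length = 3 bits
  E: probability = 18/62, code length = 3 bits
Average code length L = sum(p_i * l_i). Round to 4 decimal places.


Weighted contributions p_i * l_i:
  C: (10/62) * 3 = 30/62
  A: (6/62) * 5 = 30/62
  G: (3/62) * 5 = 15/62
  D: (10/62) * 5 = 50/62
  H: (15/62) * 3 = 45/62
  E: (18/62) * 3 = 54/62
Sum = (30 + 30 + 15 + 50 + 45 + 54)/62 = 224/62

L = 224/62 = 3.6129 bits/symbol


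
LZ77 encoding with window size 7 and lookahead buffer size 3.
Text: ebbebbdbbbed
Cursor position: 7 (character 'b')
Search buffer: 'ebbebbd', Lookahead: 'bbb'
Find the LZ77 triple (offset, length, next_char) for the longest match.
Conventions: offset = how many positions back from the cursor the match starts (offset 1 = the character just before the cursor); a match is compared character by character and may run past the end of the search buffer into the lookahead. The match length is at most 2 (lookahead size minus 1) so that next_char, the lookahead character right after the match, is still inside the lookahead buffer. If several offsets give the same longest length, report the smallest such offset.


Try each offset into the search buffer:
  offset=1 (pos 6, char 'd'): match length 0
  offset=2 (pos 5, char 'b'): match length 1
  offset=3 (pos 4, char 'b'): match length 2
  offset=4 (pos 3, char 'e'): match length 0
  offset=5 (pos 2, char 'b'): match length 1
  offset=6 (pos 1, char 'b'): match length 2
  offset=7 (pos 0, char 'e'): match length 0
Longest match has length 2, found at offsets 3, 6; take the smallest, offset 3.
next_char = character at position 7 + 2 = 9 -> 'b'

Best match: offset=3, length=2 (matching 'bb' starting at position 4)
LZ77 triple: (3, 2, 'b')


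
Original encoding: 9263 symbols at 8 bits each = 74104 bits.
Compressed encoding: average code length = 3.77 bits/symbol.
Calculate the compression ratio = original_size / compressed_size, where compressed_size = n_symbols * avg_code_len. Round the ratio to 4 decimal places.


original_size = n_symbols * orig_bits = 9263 * 8 = 74104 bits
compressed_size = n_symbols * avg_code_len = 9263 * 3.77 = 34921.51 bits
ratio = original_size / compressed_size = 74104 / 34921.51 = 2.122

Compression ratio = 2.122


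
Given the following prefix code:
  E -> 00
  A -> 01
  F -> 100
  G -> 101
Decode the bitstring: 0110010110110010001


Decoding step by step:
Bits 01 -> A
Bits 100 -> F
Bits 101 -> G
Bits 101 -> G
Bits 100 -> F
Bits 100 -> F
Bits 01 -> A


Decoded message: AFGGFFA


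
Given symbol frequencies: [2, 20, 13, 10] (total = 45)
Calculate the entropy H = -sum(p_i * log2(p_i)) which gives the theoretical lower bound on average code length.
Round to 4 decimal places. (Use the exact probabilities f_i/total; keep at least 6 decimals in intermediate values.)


Per-symbol terms -p_i * log2(p_i) with p_i = f_i/45:
  p = 2/45 = 0.044444: log2(p) = -4.491853, -p*log2(p) = 0.199638
  p = 20/45 = 0.444444: log2(p) = -1.169925, -p*log2(p) = 0.519967
  p = 13/45 = 0.288889: log2(p) = -1.791413, -p*log2(p) = 0.517519
  p = 10/45 = 0.222222: log2(p) = -2.169925, -p*log2(p) = 0.482206
H = 0.199638 + 0.519967 + 0.517519 + 0.482206 = 1.719330

H = 1.7193 bits/symbol


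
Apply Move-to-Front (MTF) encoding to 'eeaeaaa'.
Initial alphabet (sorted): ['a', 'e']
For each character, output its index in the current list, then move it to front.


MTF encoding:
'e': index 1 in ['a', 'e'] -> ['e', 'a']
'e': index 0 in ['e', 'a'] -> ['e', 'a']
'a': index 1 in ['e', 'a'] -> ['a', 'e']
'e': index 1 in ['a', 'e'] -> ['e', 'a']
'a': index 1 in ['e', 'a'] -> ['a', 'e']
'a': index 0 in ['a', 'e'] -> ['a', 'e']
'a': index 0 in ['a', 'e'] -> ['a', 'e']


Output: [1, 0, 1, 1, 1, 0, 0]


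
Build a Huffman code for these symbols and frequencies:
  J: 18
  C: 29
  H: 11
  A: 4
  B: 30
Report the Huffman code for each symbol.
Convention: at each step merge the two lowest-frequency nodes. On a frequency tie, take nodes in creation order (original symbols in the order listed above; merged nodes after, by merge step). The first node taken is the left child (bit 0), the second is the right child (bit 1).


Huffman tree construction:
Step 1: Merge A(4) + H(11) = 15
Step 2: Merge (A+H)(15) + J(18) = 33
Step 3: Merge C(29) + B(30) = 59
Step 4: Merge ((A+H)+J)(33) + (C+B)(59) = 92
Read each symbol's code off the tree from the root (left child = 0, right child = 1).

Codes:
  J: 01 (length 2)
  C: 10 (length 2)
  H: 001 (length 3)
  A: 000 (length 3)
  B: 11 (length 2)
Average code length: 199/92 = 2.1630 bits/symbol


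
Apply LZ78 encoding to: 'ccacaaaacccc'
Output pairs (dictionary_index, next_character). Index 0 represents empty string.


LZ78 encoding steps:
Dictionary: {0: ''}
Step 1: w='' (idx 0), next='c' -> output (0, 'c'), add 'c' as idx 1
Step 2: w='c' (idx 1), next='a' -> output (1, 'a'), add 'ca' as idx 2
Step 3: w='ca' (idx 2), next='a' -> output (2, 'a'), add 'caa' as idx 3
Step 4: w='' (idx 0), next='a' -> output (0, 'a'), add 'a' as idx 4
Step 5: w='a' (idx 4), next='c' -> output (4, 'c'), add 'ac' as idx 5
Step 6: w='c' (idx 1), next='c' -> output (1, 'c'), add 'cc' as idx 6
Step 7: w='c' (idx 1), end of input -> output (1, '')


Encoded: [(0, 'c'), (1, 'a'), (2, 'a'), (0, 'a'), (4, 'c'), (1, 'c'), (1, '')]


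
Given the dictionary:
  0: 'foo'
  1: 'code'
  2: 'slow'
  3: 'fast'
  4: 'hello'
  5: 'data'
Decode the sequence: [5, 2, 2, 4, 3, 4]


Look up each index in the dictionary:
  5 -> 'data'
  2 -> 'slow'
  2 -> 'slow'
  4 -> 'hello'
  3 -> 'fast'
  4 -> 'hello'

Decoded: "data slow slow hello fast hello"


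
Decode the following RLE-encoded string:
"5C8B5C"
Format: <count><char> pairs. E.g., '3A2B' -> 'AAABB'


Expanding each <count><char> pair:
  5C -> 'CCCCC'
  8B -> 'BBBBBBBB'
  5C -> 'CCCCC'

Decoded = CCCCCBBBBBBBBCCCCC


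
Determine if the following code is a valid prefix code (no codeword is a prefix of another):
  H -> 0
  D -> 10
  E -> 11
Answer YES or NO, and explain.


Checking each pair (does one codeword prefix another?):
  H='0' vs D='10': no prefix
  H='0' vs E='11': no prefix
  D='10' vs H='0': no prefix
  D='10' vs E='11': no prefix
  E='11' vs H='0': no prefix
  E='11' vs D='10': no prefix
No violation found over all pairs.

YES -- this is a valid prefix code. No codeword is a prefix of any other codeword.


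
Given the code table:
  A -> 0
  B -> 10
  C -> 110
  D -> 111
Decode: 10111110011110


Decoding:
10 -> B
111 -> D
110 -> C
0 -> A
111 -> D
10 -> B


Result: BDCADB


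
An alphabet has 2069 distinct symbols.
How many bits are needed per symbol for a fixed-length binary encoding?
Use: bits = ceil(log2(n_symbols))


log2(2069) = 11.0147
Bracket: 2^11 = 2048 < 2069 <= 2^12 = 4096
So ceil(log2(2069)) = 12

bits = ceil(log2(2069)) = ceil(11.0147) = 12 bits


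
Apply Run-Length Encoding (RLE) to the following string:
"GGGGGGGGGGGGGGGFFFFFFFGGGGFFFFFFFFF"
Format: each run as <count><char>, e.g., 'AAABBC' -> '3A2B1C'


Scanning runs left to right:
  i=0: run of 'G' x 15 -> '15G'
  i=15: run of 'F' x 7 -> '7F'
  i=22: run of 'G' x 4 -> '4G'
  i=26: run of 'F' x 9 -> '9F'

RLE = 15G7F4G9F


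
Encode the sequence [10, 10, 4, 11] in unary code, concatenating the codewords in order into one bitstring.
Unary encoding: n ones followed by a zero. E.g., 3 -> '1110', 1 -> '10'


Encode each number as n ones followed by a terminating 0:
  10 -> 11111111110 (11 bits)
  10 -> 11111111110 (11 bits)
  4 -> 11110 (5 bits)
  11 -> 111111111110 (12 bits)
Total length = 11 + 11 + 5 + 12 = 39 bits.

Unary([10, 10, 4, 11]) = 111111111101111111111011110111111111110 (39 bits)


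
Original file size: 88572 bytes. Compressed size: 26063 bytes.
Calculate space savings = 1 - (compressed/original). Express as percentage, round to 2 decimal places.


ratio = compressed/original = 26063/88572 = 0.294258
savings = 1 - ratio = 1 - 0.294258 = 0.705742
as a percentage: 0.705742 * 100 = 70.57%

Space savings = 1 - 26063/88572 = 70.57%


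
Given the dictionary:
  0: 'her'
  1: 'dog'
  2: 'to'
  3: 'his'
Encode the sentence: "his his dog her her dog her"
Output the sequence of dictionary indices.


Look up each word in the dictionary:
  'his' -> 3
  'his' -> 3
  'dog' -> 1
  'her' -> 0
  'her' -> 0
  'dog' -> 1
  'her' -> 0

Encoded: [3, 3, 1, 0, 0, 1, 0]


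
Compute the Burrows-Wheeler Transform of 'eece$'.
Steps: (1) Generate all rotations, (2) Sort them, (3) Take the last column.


Rotations (sorted):
  0: $eece -> last char: e
  1: ce$ee -> last char: e
  2: e$eec -> last char: c
  3: ece$e -> last char: e
  4: eece$ -> last char: $


BWT = eece$


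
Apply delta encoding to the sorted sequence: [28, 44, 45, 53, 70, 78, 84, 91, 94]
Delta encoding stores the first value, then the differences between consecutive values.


First value: 28
Deltas:
  44 - 28 = 16
  45 - 44 = 1
  53 - 45 = 8
  70 - 53 = 17
  78 - 70 = 8
  84 - 78 = 6
  91 - 84 = 7
  94 - 91 = 3


Delta encoded: [28, 16, 1, 8, 17, 8, 6, 7, 3]


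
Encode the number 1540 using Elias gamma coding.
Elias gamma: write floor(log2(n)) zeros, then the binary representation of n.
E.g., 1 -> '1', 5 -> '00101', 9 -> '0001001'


num_bits = floor(log2(1540)) + 1 = 11
leading_zeros = num_bits - 1 = 10
binary(1540) = 11000000100

Elias gamma(1540) = '0000000000' + '11000000100' = 000000000011000000100 (21 bits)


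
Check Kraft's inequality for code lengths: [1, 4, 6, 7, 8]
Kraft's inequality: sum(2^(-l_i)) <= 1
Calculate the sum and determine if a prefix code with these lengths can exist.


Sum = 2^(-1) + 2^(-4) + 2^(-6) + 2^(-7) + 2^(-8)
    = 0.5 + 0.0625 + 0.015625 + 0.0078125 + 0.00390625
    = 151/256 = 0.58984375
Since 0.58984375 <= 1, Kraft's inequality IS satisfied.
A prefix code with these lengths CAN exist.

Kraft sum = 0.58984375. Satisfied.


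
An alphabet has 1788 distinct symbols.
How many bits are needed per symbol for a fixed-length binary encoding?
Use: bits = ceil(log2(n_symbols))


log2(1788) = 10.8041
Bracket: 2^10 = 1024 < 1788 <= 2^11 = 2048
So ceil(log2(1788)) = 11

bits = ceil(log2(1788)) = ceil(10.8041) = 11 bits


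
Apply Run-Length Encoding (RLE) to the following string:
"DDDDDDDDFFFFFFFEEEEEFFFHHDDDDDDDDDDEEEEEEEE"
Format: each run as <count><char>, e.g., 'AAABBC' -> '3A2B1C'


Scanning runs left to right:
  i=0: run of 'D' x 8 -> '8D'
  i=8: run of 'F' x 7 -> '7F'
  i=15: run of 'E' x 5 -> '5E'
  i=20: run of 'F' x 3 -> '3F'
  i=23: run of 'H' x 2 -> '2H'
  i=25: run of 'D' x 10 -> '10D'
  i=35: run of 'E' x 8 -> '8E'

RLE = 8D7F5E3F2H10D8E


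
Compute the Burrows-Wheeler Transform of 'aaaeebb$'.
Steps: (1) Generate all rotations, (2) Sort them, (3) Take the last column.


Rotations (sorted):
  0: $aaaeebb -> last char: b
  1: aaaeebb$ -> last char: $
  2: aaeebb$a -> last char: a
  3: aeebb$aa -> last char: a
  4: b$aaaeeb -> last char: b
  5: bb$aaaee -> last char: e
  6: ebb$aaae -> last char: e
  7: eebb$aaa -> last char: a


BWT = b$aabeea


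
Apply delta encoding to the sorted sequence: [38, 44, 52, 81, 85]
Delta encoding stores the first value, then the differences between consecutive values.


First value: 38
Deltas:
  44 - 38 = 6
  52 - 44 = 8
  81 - 52 = 29
  85 - 81 = 4


Delta encoded: [38, 6, 8, 29, 4]


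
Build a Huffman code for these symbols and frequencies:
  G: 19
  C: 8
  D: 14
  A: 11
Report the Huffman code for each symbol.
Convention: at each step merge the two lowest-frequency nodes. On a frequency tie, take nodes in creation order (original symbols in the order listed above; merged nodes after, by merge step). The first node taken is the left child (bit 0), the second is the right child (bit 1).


Huffman tree construction:
Step 1: Merge C(8) + A(11) = 19
Step 2: Merge D(14) + G(19) = 33
Step 3: Merge (C+A)(19) + (D+G)(33) = 52
Read each symbol's code off the tree from the root (left child = 0, right child = 1).

Codes:
  G: 11 (length 2)
  C: 00 (length 2)
  D: 10 (length 2)
  A: 01 (length 2)
Average code length: 104/52 = 2.0000 bits/symbol


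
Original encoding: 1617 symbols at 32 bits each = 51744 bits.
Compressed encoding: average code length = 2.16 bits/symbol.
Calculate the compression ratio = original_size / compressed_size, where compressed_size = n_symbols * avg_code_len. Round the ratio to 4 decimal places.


original_size = n_symbols * orig_bits = 1617 * 32 = 51744 bits
compressed_size = n_symbols * avg_code_len = 1617 * 2.16 = 3492.72 bits
ratio = original_size / compressed_size = 51744 / 3492.72 = 14.8148

Compression ratio = 14.8148


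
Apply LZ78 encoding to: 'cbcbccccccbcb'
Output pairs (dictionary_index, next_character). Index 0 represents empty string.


LZ78 encoding steps:
Dictionary: {0: ''}
Step 1: w='' (idx 0), next='c' -> output (0, 'c'), add 'c' as idx 1
Step 2: w='' (idx 0), next='b' -> output (0, 'b'), add 'b' as idx 2
Step 3: w='c' (idx 1), next='b' -> output (1, 'b'), add 'cb' as idx 3
Step 4: w='c' (idx 1), next='c' -> output (1, 'c'), add 'cc' as idx 4
Step 5: w='cc' (idx 4), next='c' -> output (4, 'c'), add 'ccc' as idx 5
Step 6: w='cb' (idx 3), next='c' -> output (3, 'c'), add 'cbc' as idx 6
Step 7: w='b' (idx 2), end of input -> output (2, '')


Encoded: [(0, 'c'), (0, 'b'), (1, 'b'), (1, 'c'), (4, 'c'), (3, 'c'), (2, '')]


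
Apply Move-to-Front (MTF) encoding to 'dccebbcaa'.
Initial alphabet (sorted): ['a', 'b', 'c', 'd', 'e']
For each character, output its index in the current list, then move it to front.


MTF encoding:
'd': index 3 in ['a', 'b', 'c', 'd', 'e'] -> ['d', 'a', 'b', 'c', 'e']
'c': index 3 in ['d', 'a', 'b', 'c', 'e'] -> ['c', 'd', 'a', 'b', 'e']
'c': index 0 in ['c', 'd', 'a', 'b', 'e'] -> ['c', 'd', 'a', 'b', 'e']
'e': index 4 in ['c', 'd', 'a', 'b', 'e'] -> ['e', 'c', 'd', 'a', 'b']
'b': index 4 in ['e', 'c', 'd', 'a', 'b'] -> ['b', 'e', 'c', 'd', 'a']
'b': index 0 in ['b', 'e', 'c', 'd', 'a'] -> ['b', 'e', 'c', 'd', 'a']
'c': index 2 in ['b', 'e', 'c', 'd', 'a'] -> ['c', 'b', 'e', 'd', 'a']
'a': index 4 in ['c', 'b', 'e', 'd', 'a'] -> ['a', 'c', 'b', 'e', 'd']
'a': index 0 in ['a', 'c', 'b', 'e', 'd'] -> ['a', 'c', 'b', 'e', 'd']


Output: [3, 3, 0, 4, 4, 0, 2, 4, 0]


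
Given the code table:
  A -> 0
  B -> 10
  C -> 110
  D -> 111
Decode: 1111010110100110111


Decoding:
111 -> D
10 -> B
10 -> B
110 -> C
10 -> B
0 -> A
110 -> C
111 -> D


Result: DBBCBACD


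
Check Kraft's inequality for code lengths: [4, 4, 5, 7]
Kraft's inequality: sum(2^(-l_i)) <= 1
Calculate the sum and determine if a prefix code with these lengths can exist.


Sum = 2^(-4) + 2^(-4) + 2^(-5) + 2^(-7)
    = 0.0625 + 0.0625 + 0.03125 + 0.0078125
    = 21/128 = 0.1640625
Since 0.1640625 <= 1, Kraft's inequality IS satisfied.
A prefix code with these lengths CAN exist.

Kraft sum = 0.1640625. Satisfied.


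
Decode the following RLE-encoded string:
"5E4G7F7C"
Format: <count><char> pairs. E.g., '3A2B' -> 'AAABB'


Expanding each <count><char> pair:
  5E -> 'EEEEE'
  4G -> 'GGGG'
  7F -> 'FFFFFFF'
  7C -> 'CCCCCCC'

Decoded = EEEEEGGGGFFFFFFFCCCCCCC


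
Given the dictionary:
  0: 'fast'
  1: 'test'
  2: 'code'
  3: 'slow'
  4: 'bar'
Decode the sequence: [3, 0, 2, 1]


Look up each index in the dictionary:
  3 -> 'slow'
  0 -> 'fast'
  2 -> 'code'
  1 -> 'test'

Decoded: "slow fast code test"


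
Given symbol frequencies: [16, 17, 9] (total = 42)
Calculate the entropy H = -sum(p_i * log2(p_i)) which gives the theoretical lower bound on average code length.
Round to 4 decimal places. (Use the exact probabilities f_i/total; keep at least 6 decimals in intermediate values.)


Per-symbol terms -p_i * log2(p_i) with p_i = f_i/42:
  p = 16/42 = 0.380952: log2(p) = -1.392317, -p*log2(p) = 0.530407
  p = 17/42 = 0.404762: log2(p) = -1.304855, -p*log2(p) = 0.528155
  p = 9/42 = 0.214286: log2(p) = -2.222392, -p*log2(p) = 0.476227
H = 0.530407 + 0.528155 + 0.476227 = 1.534789

H = 1.5348 bits/symbol


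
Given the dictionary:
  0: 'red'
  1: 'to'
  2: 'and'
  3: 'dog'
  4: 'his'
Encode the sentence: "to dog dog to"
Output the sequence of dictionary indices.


Look up each word in the dictionary:
  'to' -> 1
  'dog' -> 3
  'dog' -> 3
  'to' -> 1

Encoded: [1, 3, 3, 1]


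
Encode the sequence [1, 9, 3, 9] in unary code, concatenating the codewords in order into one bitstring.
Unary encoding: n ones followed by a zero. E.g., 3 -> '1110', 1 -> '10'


Encode each number as n ones followed by a terminating 0:
  1 -> 10 (2 bits)
  9 -> 1111111110 (10 bits)
  3 -> 1110 (4 bits)
  9 -> 1111111110 (10 bits)
Total length = 2 + 10 + 4 + 10 = 26 bits.

Unary([1, 9, 3, 9]) = 10111111111011101111111110 (26 bits)


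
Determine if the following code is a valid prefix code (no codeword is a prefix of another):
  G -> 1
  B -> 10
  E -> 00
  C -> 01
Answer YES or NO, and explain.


Checking each pair (does one codeword prefix another?):
  G='1' vs B='10': prefix -- VIOLATION

NO -- this is NOT a valid prefix code. G (1) is a prefix of B (10).


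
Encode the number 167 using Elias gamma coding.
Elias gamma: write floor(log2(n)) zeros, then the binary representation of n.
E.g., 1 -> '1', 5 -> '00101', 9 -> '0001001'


num_bits = floor(log2(167)) + 1 = 8
leading_zeros = num_bits - 1 = 7
binary(167) = 10100111

Elias gamma(167) = '0000000' + '10100111' = 000000010100111 (15 bits)


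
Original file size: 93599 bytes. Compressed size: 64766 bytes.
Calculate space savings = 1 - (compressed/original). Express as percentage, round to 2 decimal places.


ratio = compressed/original = 64766/93599 = 0.691952
savings = 1 - ratio = 1 - 0.691952 = 0.308048
as a percentage: 0.308048 * 100 = 30.8%

Space savings = 1 - 64766/93599 = 30.8%


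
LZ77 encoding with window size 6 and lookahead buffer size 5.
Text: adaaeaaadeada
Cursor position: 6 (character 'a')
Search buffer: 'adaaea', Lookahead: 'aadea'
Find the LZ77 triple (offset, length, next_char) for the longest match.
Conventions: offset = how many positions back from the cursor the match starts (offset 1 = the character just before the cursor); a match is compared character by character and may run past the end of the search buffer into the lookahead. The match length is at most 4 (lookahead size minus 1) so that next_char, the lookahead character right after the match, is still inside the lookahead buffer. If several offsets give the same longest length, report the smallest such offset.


Try each offset into the search buffer:
  offset=1 (pos 5, char 'a'): match length 2
  offset=2 (pos 4, char 'e'): match length 0
  offset=3 (pos 3, char 'a'): match length 1
  offset=4 (pos 2, char 'a'): match length 2
  offset=5 (pos 1, char 'd'): match length 0
  offset=6 (pos 0, char 'a'): match length 1
Longest match has length 2, found at offsets 1, 4; take the smallest, offset 1.
next_char = character at position 6 + 2 = 8 -> 'd'

Best match: offset=1, length=2 (matching 'aa' starting at position 5)
LZ77 triple: (1, 2, 'd')


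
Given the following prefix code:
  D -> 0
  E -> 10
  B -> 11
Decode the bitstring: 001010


Decoding step by step:
Bits 0 -> D
Bits 0 -> D
Bits 10 -> E
Bits 10 -> E


Decoded message: DDEE


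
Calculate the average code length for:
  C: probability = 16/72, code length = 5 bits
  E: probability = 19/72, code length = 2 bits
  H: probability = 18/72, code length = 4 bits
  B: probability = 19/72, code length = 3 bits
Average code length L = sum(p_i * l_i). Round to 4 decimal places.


Weighted contributions p_i * l_i:
  C: (16/72) * 5 = 80/72
  E: (19/72) * 2 = 38/72
  H: (18/72) * 4 = 72/72
  B: (19/72) * 3 = 57/72
Sum = (80 + 38 + 72 + 57)/72 = 247/72

L = 247/72 = 3.4306 bits/symbol


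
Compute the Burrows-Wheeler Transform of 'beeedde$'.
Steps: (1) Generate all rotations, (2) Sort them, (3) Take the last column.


Rotations (sorted):
  0: $beeedde -> last char: e
  1: beeedde$ -> last char: $
  2: dde$beee -> last char: e
  3: de$beeed -> last char: d
  4: e$beeedd -> last char: d
  5: edde$bee -> last char: e
  6: eedde$be -> last char: e
  7: eeedde$b -> last char: b


BWT = e$eddeeb


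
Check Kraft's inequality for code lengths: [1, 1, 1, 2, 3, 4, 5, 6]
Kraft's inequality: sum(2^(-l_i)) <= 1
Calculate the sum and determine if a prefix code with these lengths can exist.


Sum = 2^(-1) + 2^(-1) + 2^(-1) + 2^(-2) + 2^(-3) + 2^(-4) + 2^(-5) + 2^(-6)
    = 0.5 + 0.5 + 0.5 + 0.25 + 0.125 + 0.0625 + 0.03125 + 0.015625
    = 127/64 = 1.984375
Since 1.984375 > 1, Kraft's inequality is NOT satisfied.
A prefix code with these lengths CANNOT exist.

Kraft sum = 1.984375. Not satisfied.


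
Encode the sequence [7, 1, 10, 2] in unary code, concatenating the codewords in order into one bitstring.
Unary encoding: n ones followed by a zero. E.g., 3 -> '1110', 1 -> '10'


Encode each number as n ones followed by a terminating 0:
  7 -> 11111110 (8 bits)
  1 -> 10 (2 bits)
  10 -> 11111111110 (11 bits)
  2 -> 110 (3 bits)
Total length = 8 + 2 + 11 + 3 = 24 bits.

Unary([7, 1, 10, 2]) = 111111101011111111110110 (24 bits)


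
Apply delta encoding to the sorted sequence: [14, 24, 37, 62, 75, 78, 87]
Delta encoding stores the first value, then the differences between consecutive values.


First value: 14
Deltas:
  24 - 14 = 10
  37 - 24 = 13
  62 - 37 = 25
  75 - 62 = 13
  78 - 75 = 3
  87 - 78 = 9


Delta encoded: [14, 10, 13, 25, 13, 3, 9]


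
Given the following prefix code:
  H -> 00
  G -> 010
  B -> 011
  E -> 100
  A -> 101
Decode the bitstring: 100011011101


Decoding step by step:
Bits 100 -> E
Bits 011 -> B
Bits 011 -> B
Bits 101 -> A


Decoded message: EBBA


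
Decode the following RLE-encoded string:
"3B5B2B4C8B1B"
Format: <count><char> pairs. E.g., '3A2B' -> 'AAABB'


Expanding each <count><char> pair:
  3B -> 'BBB'
  5B -> 'BBBBB'
  2B -> 'BB'
  4C -> 'CCCC'
  8B -> 'BBBBBBBB'
  1B -> 'B'

Decoded = BBBBBBBBBBCCCCBBBBBBBBB


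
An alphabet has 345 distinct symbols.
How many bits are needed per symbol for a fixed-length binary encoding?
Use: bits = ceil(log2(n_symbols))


log2(345) = 8.4305
Bracket: 2^8 = 256 < 345 <= 2^9 = 512
So ceil(log2(345)) = 9

bits = ceil(log2(345)) = ceil(8.4305) = 9 bits


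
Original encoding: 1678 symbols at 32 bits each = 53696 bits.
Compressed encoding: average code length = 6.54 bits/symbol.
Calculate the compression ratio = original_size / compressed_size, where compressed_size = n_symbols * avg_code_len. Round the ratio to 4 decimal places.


original_size = n_symbols * orig_bits = 1678 * 32 = 53696 bits
compressed_size = n_symbols * avg_code_len = 1678 * 6.54 = 10974.12 bits
ratio = original_size / compressed_size = 53696 / 10974.12 = 4.893

Compression ratio = 4.893


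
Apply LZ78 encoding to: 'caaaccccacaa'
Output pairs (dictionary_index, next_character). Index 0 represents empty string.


LZ78 encoding steps:
Dictionary: {0: ''}
Step 1: w='' (idx 0), next='c' -> output (0, 'c'), add 'c' as idx 1
Step 2: w='' (idx 0), next='a' -> output (0, 'a'), add 'a' as idx 2
Step 3: w='a' (idx 2), next='a' -> output (2, 'a'), add 'aa' as idx 3
Step 4: w='c' (idx 1), next='c' -> output (1, 'c'), add 'cc' as idx 4
Step 5: w='cc' (idx 4), next='a' -> output (4, 'a'), add 'cca' as idx 5
Step 6: w='c' (idx 1), next='a' -> output (1, 'a'), add 'ca' as idx 6
Step 7: w='a' (idx 2), end of input -> output (2, '')


Encoded: [(0, 'c'), (0, 'a'), (2, 'a'), (1, 'c'), (4, 'a'), (1, 'a'), (2, '')]


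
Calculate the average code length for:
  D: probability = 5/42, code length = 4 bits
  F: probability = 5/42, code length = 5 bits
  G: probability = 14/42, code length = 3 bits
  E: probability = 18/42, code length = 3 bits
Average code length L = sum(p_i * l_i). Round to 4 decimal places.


Weighted contributions p_i * l_i:
  D: (5/42) * 4 = 20/42
  F: (5/42) * 5 = 25/42
  G: (14/42) * 3 = 42/42
  E: (18/42) * 3 = 54/42
Sum = (20 + 25 + 42 + 54)/42 = 141/42

L = 141/42 = 3.3571 bits/symbol


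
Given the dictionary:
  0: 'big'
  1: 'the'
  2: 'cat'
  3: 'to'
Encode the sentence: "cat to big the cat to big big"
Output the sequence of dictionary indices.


Look up each word in the dictionary:
  'cat' -> 2
  'to' -> 3
  'big' -> 0
  'the' -> 1
  'cat' -> 2
  'to' -> 3
  'big' -> 0
  'big' -> 0

Encoded: [2, 3, 0, 1, 2, 3, 0, 0]


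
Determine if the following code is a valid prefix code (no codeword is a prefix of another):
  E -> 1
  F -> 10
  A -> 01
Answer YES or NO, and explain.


Checking each pair (does one codeword prefix another?):
  E='1' vs F='10': prefix -- VIOLATION

NO -- this is NOT a valid prefix code. E (1) is a prefix of F (10).


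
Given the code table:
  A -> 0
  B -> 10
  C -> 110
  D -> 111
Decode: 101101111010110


Decoding:
10 -> B
110 -> C
111 -> D
10 -> B
10 -> B
110 -> C


Result: BCDBBC


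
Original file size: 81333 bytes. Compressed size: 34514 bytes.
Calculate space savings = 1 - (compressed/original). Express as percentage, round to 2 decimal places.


ratio = compressed/original = 34514/81333 = 0.424354
savings = 1 - ratio = 1 - 0.424354 = 0.575646
as a percentage: 0.575646 * 100 = 57.56%

Space savings = 1 - 34514/81333 = 57.56%


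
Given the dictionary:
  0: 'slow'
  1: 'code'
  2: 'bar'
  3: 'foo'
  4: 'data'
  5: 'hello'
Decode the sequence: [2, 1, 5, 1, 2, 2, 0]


Look up each index in the dictionary:
  2 -> 'bar'
  1 -> 'code'
  5 -> 'hello'
  1 -> 'code'
  2 -> 'bar'
  2 -> 'bar'
  0 -> 'slow'

Decoded: "bar code hello code bar bar slow"


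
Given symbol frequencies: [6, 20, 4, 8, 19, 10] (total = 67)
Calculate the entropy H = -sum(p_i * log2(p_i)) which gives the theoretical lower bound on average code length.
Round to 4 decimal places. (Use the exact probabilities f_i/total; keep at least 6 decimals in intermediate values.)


Per-symbol terms -p_i * log2(p_i) with p_i = f_i/67:
  p = 6/67 = 0.089552: log2(p) = -3.481127, -p*log2(p) = 0.311743
  p = 20/67 = 0.298507: log2(p) = -1.744161, -p*log2(p) = 0.520645
  p = 4/67 = 0.059701: log2(p) = -4.066089, -p*log2(p) = 0.242752
  p = 8/67 = 0.119403: log2(p) = -3.066089, -p*log2(p) = 0.366100
  p = 19/67 = 0.283582: log2(p) = -1.818162, -p*log2(p) = 0.515598
  p = 10/67 = 0.149254: log2(p) = -2.744161, -p*log2(p) = 0.409576
H = 0.311743 + 0.520645 + 0.242752 + 0.366100 + 0.515598 + 0.409576 = 2.366414

H = 2.3664 bits/symbol


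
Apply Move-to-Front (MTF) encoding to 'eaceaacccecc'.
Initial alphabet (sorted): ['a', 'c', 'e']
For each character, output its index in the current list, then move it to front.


MTF encoding:
'e': index 2 in ['a', 'c', 'e'] -> ['e', 'a', 'c']
'a': index 1 in ['e', 'a', 'c'] -> ['a', 'e', 'c']
'c': index 2 in ['a', 'e', 'c'] -> ['c', 'a', 'e']
'e': index 2 in ['c', 'a', 'e'] -> ['e', 'c', 'a']
'a': index 2 in ['e', 'c', 'a'] -> ['a', 'e', 'c']
'a': index 0 in ['a', 'e', 'c'] -> ['a', 'e', 'c']
'c': index 2 in ['a', 'e', 'c'] -> ['c', 'a', 'e']
'c': index 0 in ['c', 'a', 'e'] -> ['c', 'a', 'e']
'c': index 0 in ['c', 'a', 'e'] -> ['c', 'a', 'e']
'e': index 2 in ['c', 'a', 'e'] -> ['e', 'c', 'a']
'c': index 1 in ['e', 'c', 'a'] -> ['c', 'e', 'a']
'c': index 0 in ['c', 'e', 'a'] -> ['c', 'e', 'a']


Output: [2, 1, 2, 2, 2, 0, 2, 0, 0, 2, 1, 0]


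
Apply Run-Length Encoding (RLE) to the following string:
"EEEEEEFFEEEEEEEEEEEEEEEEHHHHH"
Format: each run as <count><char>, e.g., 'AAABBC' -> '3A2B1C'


Scanning runs left to right:
  i=0: run of 'E' x 6 -> '6E'
  i=6: run of 'F' x 2 -> '2F'
  i=8: run of 'E' x 16 -> '16E'
  i=24: run of 'H' x 5 -> '5H'

RLE = 6E2F16E5H


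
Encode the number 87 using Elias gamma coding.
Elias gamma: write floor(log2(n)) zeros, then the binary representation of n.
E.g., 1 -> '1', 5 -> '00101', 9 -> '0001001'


num_bits = floor(log2(87)) + 1 = 7
leading_zeros = num_bits - 1 = 6
binary(87) = 1010111

Elias gamma(87) = '000000' + '1010111' = 0000001010111 (13 bits)


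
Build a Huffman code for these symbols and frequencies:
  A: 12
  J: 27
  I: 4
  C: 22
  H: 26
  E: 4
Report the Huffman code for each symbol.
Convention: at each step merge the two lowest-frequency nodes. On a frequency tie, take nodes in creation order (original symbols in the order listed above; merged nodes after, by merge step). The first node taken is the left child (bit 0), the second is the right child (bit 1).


Huffman tree construction:
Step 1: Merge I(4) + E(4) = 8
Step 2: Merge (I+E)(8) + A(12) = 20
Step 3: Merge ((I+E)+A)(20) + C(22) = 42
Step 4: Merge H(26) + J(27) = 53
Step 5: Merge (((I+E)+A)+C)(42) + (H+J)(53) = 95
Read each symbol's code off the tree from the root (left child = 0, right child = 1).

Codes:
  A: 001 (length 3)
  J: 11 (length 2)
  I: 0000 (length 4)
  C: 01 (length 2)
  H: 10 (length 2)
  E: 0001 (length 4)
Average code length: 218/95 = 2.2947 bits/symbol


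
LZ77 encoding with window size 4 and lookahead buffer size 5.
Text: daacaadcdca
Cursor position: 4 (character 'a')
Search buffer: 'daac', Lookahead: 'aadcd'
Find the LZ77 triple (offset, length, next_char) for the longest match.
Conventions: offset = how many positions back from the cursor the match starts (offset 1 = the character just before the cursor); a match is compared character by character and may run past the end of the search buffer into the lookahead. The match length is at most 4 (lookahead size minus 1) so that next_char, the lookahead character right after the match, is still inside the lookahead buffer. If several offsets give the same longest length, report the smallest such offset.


Try each offset into the search buffer:
  offset=1 (pos 3, char 'c'): match length 0
  offset=2 (pos 2, char 'a'): match length 1
  offset=3 (pos 1, char 'a'): match length 2
  offset=4 (pos 0, char 'd'): match length 0
Longest match has length 2 at offset 3.
next_char = character at position 4 + 2 = 6 -> 'd'

Best match: offset=3, length=2 (matching 'aa' starting at position 1)
LZ77 triple: (3, 2, 'd')


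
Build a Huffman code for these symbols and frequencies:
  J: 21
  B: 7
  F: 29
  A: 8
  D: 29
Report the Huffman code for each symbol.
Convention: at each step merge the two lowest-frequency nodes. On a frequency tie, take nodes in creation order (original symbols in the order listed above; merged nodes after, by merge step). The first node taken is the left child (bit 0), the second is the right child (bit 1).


Huffman tree construction:
Step 1: Merge B(7) + A(8) = 15
Step 2: Merge (B+A)(15) + J(21) = 36
Step 3: Merge F(29) + D(29) = 58
Step 4: Merge ((B+A)+J)(36) + (F+D)(58) = 94
Read each symbol's code off the tree from the root (left child = 0, right child = 1).

Codes:
  J: 01 (length 2)
  B: 000 (length 3)
  F: 10 (length 2)
  A: 001 (length 3)
  D: 11 (length 2)
Average code length: 203/94 = 2.1596 bits/symbol


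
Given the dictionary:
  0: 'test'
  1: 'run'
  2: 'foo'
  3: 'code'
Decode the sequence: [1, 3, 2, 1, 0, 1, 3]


Look up each index in the dictionary:
  1 -> 'run'
  3 -> 'code'
  2 -> 'foo'
  1 -> 'run'
  0 -> 'test'
  1 -> 'run'
  3 -> 'code'

Decoded: "run code foo run test run code"


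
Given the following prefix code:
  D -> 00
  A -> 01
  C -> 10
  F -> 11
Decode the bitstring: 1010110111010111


Decoding step by step:
Bits 10 -> C
Bits 10 -> C
Bits 11 -> F
Bits 01 -> A
Bits 11 -> F
Bits 01 -> A
Bits 01 -> A
Bits 11 -> F


Decoded message: CCFAFAAF


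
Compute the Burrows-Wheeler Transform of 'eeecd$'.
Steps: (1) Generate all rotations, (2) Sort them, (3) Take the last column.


Rotations (sorted):
  0: $eeecd -> last char: d
  1: cd$eee -> last char: e
  2: d$eeec -> last char: c
  3: ecd$ee -> last char: e
  4: eecd$e -> last char: e
  5: eeecd$ -> last char: $


BWT = decee$


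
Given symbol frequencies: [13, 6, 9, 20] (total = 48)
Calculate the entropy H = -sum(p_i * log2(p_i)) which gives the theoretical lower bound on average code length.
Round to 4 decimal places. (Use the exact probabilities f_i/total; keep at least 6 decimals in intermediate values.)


Per-symbol terms -p_i * log2(p_i) with p_i = f_i/48:
  p = 13/48 = 0.270833: log2(p) = -1.884523, -p*log2(p) = 0.510392
  p = 6/48 = 0.125000: log2(p) = -3.000000, -p*log2(p) = 0.375000
  p = 9/48 = 0.187500: log2(p) = -2.415037, -p*log2(p) = 0.452820
  p = 20/48 = 0.416667: log2(p) = -1.263034, -p*log2(p) = 0.526264
H = 0.510392 + 0.375000 + 0.452820 + 0.526264 = 1.864476

H = 1.8645 bits/symbol


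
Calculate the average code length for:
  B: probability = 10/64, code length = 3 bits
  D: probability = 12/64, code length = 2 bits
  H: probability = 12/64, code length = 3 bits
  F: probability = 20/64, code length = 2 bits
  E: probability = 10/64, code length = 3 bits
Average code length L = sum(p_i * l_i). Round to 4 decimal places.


Weighted contributions p_i * l_i:
  B: (10/64) * 3 = 30/64
  D: (12/64) * 2 = 24/64
  H: (12/64) * 3 = 36/64
  F: (20/64) * 2 = 40/64
  E: (10/64) * 3 = 30/64
Sum = (30 + 24 + 36 + 40 + 30)/64 = 160/64

L = 160/64 = 2.5000 bits/symbol
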